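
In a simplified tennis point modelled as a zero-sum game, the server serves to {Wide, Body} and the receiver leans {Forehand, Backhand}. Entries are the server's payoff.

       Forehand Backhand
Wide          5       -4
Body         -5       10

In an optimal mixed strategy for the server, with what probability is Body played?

Row minima: Wide → -4, Body → -5; maximin = -4.
Column maxima: Forehand → 5, Backhand → 10; minimax = 5.
-4 ≠ 5, so there is no saddle point; optimal play is mixed.
Let the server play Wide with probability p. Expected payoff against Forehand: 5p + (-5)(1−p) = 10p − 5; against Backhand: (-4)p + 10(1−p) = −14p + 10.
Setting these equal: 10p − 5 = −14p + 10 ⇒ 24p = 15 ⇒ p = 5/8, and the value is (10)·(5/8) − 5 = 5/4.
For the receiver: with q = P(Forehand), equating Wide's and Body's payoffs gives 9q − 4 = −15q + 10 ⇒ q = 7/12.

3/8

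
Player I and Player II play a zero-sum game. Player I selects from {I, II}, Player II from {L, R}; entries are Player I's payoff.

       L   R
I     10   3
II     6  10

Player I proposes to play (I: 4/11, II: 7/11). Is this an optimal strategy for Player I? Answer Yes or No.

Yes

Against L this mix gives (4/11)·10 + (7/11)·6 = 82/11.
Against R this mix gives (4/11)·3 + (7/11)·10 = 82/11.
All of Player II's active replies (L, R) yield 82/11, and no column does worse for Player I. The mix makes Player II indifferent and guarantees 82/11, so it is optimal.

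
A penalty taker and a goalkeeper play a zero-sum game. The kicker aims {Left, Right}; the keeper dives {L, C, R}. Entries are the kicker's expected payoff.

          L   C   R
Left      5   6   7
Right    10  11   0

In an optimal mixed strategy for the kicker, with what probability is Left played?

5/6

Row minima: Left → 5, Right → 0; maximin = 5.
Column maxima: L → 10, C → 11, R → 7; minimax = 7.
5 ≠ 7, so there is no saddle point; optimal play is mixed.
C is strictly dominated by L (it gives the kicker strictly more in every row), so the keeper never plays it.
On the remaining 2×2 (Left, Right vs L, R):
Let the kicker play Left with probability p. Expected payoff against L: 5p + 10(1−p) = −5p + 10; against R: 7p + 0(1−p) = 7p.
Setting these equal: −5p + 10 = 7p ⇒ −12p = -10 ⇒ p = 5/6, and the value is (-5)·(5/6) + 10 = 35/6.
For the keeper: with q = P(L), equating Left's and Right's payoffs gives −2q + 7 = 10q ⇒ q = 7/12.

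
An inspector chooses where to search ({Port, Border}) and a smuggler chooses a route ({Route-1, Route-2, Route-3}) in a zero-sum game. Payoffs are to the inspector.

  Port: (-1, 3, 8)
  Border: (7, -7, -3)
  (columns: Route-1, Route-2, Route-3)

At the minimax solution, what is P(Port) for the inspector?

Row minima: Port → -1, Border → -7; maximin = -1.
Column maxima: Route-1 → 7, Route-2 → 3, Route-3 → 8; minimax = 3.
-1 ≠ 3, so there is no saddle point; optimal play is mixed.
Route-3 is strictly dominated by Route-2 (it gives the inspector strictly more in every row), so the smuggler never plays it.
On the remaining 2×2 (Port, Border vs Route-1, Route-2):
Let the inspector play Port with probability p. Expected payoff against Route-1: (-1)p + 7(1−p) = −8p + 7; against Route-2: 3p + (-7)(1−p) = 10p − 7.
Setting these equal: −8p + 7 = 10p − 7 ⇒ −18p = -14 ⇒ p = 7/9, and the value is (-8)·(7/9) + 7 = 7/9.
For the smuggler: with q = P(Route-1), equating Port's and Border's payoffs gives −4q + 3 = 14q − 7 ⇒ q = 5/9.

7/9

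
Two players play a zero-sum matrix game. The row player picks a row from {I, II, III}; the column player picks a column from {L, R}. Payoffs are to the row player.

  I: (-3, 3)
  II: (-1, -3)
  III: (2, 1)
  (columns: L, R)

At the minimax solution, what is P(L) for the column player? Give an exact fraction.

Row minima: I → -3, II → -3, III → 1; maximin = 1.
Column maxima: L → 2, R → 3; minimax = 2.
1 ≠ 2, so there is no saddle point; optimal play is mixed.
II is strictly dominated by III, so the row player never plays it.
On the remaining 2×2 (I, III vs L, R):
Let the row player play I with probability p. Expected payoff against L: (-3)p + 2(1−p) = −5p + 2; against R: 3p + 1(1−p) = 2p + 1.
Setting these equal: −5p + 2 = 2p + 1 ⇒ −7p = -1 ⇒ p = 1/7, and the value is (-5)·(1/7) + 2 = 9/7.
For the column player: with q = P(L), equating I's and III's payoffs gives −6q + 3 = q + 1 ⇒ q = 2/7.

2/7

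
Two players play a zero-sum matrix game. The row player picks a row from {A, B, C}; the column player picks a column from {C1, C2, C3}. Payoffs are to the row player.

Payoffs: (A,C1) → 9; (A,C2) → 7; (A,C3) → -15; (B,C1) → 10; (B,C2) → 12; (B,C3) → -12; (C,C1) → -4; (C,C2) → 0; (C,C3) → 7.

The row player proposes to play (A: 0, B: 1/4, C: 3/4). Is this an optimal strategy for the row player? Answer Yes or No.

No

Against C1 this mix gives (1/4)·10 + (3/4)·(-4) = -1/2.
Against C2 this mix gives (1/4)·12 + (3/4)·0 = 3.
Against C3 this mix gives (1/4)·(-12) + (3/4)·7 = 9/4.
The column player will play C1, holding the row player to -1/2. Shifting weight toward the row that does better against C1 would raise this floor (the equalizing mix achieves 2/3 against both C1 and C3), so the proposed strategy is not optimal.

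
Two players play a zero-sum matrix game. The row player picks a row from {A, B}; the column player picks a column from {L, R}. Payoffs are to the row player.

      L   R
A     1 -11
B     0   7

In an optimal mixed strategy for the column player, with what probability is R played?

1/19

Row minima: A → -11, B → 0; maximin = 0.
Column maxima: L → 1, R → 7; minimax = 1.
0 ≠ 1, so there is no saddle point; optimal play is mixed.
Let the row player play A with probability p. Expected payoff against L: 1p + 0(1−p) = p; against R: (-11)p + 7(1−p) = −18p + 7.
Setting these equal: p = −18p + 7 ⇒ 19p = 7 ⇒ p = 7/19, and the value is (1)·(7/19) = 7/19.
For the column player: with q = P(L), equating A's and B's payoffs gives 12q − 11 = −7q + 7 ⇒ q = 18/19.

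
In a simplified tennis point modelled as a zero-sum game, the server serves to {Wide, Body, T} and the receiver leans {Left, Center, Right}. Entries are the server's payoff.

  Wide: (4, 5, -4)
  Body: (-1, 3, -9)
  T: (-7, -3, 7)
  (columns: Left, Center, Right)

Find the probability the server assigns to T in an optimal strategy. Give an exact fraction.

Row minima: Wide → -4, Body → -9, T → -7; maximin = -4.
Column maxima: Left → 4, Center → 5, Right → 7; minimax = 4.
-4 ≠ 4, so there is no saddle point; optimal play is mixed.
Body is strictly dominated by Wide, so the server never plays it.
Center is strictly dominated by Left (it gives the server strictly more in every row), so the receiver never plays it.
On the remaining 2×2 (Wide, T vs Left, Right):
Let the server play Wide with probability p. Expected payoff against Left: 4p + (-7)(1−p) = 11p − 7; against Right: (-4)p + 7(1−p) = −11p + 7.
Setting these equal: 11p − 7 = −11p + 7 ⇒ 22p = 14 ⇒ p = 7/11, and the value is (11)·(7/11) − 7 = 0.
For the receiver: with q = P(Left), equating Wide's and T's payoffs gives 8q − 4 = −14q + 7 ⇒ q = 1/2.

4/11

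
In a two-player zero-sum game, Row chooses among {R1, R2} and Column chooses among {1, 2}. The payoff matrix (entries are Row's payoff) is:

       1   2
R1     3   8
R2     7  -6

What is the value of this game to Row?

37/9

Row minima: R1 → 3, R2 → -6; maximin = 3.
Column maxima: 1 → 7, 2 → 8; minimax = 7.
3 ≠ 7, so there is no saddle point; optimal play is mixed.
Let Row play R1 with probability p. Expected payoff against 1: 3p + 7(1−p) = −4p + 7; against 2: 8p + (-6)(1−p) = 14p − 6.
Setting these equal: −4p + 7 = 14p − 6 ⇒ −18p = -13 ⇒ p = 13/18, and the value is (-4)·(13/18) + 7 = 37/9.
For Column: with q = P(1), equating R1's and R2's payoffs gives −5q + 8 = 13q − 6 ⇒ q = 7/9.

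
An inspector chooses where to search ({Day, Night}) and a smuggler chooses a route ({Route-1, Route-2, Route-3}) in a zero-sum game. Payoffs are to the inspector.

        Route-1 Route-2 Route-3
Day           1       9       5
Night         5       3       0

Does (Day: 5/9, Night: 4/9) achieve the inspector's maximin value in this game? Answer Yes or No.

Against Route-1 this mix gives (5/9)·1 + (4/9)·5 = 25/9.
Against Route-2 this mix gives (5/9)·9 + (4/9)·3 = 19/3.
Against Route-3 this mix gives (5/9)·5 + (4/9)·0 = 25/9.
All of the smuggler's active replies (Route-1, Route-3) yield 25/9, and no column does worse for the inspector. The mix makes the smuggler indifferent and guarantees 25/9, so it is optimal.

Yes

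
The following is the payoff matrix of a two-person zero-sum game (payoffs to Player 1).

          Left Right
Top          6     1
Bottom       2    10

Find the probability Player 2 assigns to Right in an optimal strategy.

Row minima: Top → 1, Bottom → 2; maximin = 2.
Column maxima: Left → 6, Right → 10; minimax = 6.
2 ≠ 6, so there is no saddle point; optimal play is mixed.
Let Player 1 play Top with probability p. Expected payoff against Left: 6p + 2(1−p) = 4p + 2; against Right: 1p + 10(1−p) = −9p + 10.
Setting these equal: 4p + 2 = −9p + 10 ⇒ 13p = 8 ⇒ p = 8/13, and the value is (4)·(8/13) + 2 = 58/13.
For Player 2: with q = P(Left), equating Top's and Bottom's payoffs gives 5q + 1 = −8q + 10 ⇒ q = 9/13.

4/13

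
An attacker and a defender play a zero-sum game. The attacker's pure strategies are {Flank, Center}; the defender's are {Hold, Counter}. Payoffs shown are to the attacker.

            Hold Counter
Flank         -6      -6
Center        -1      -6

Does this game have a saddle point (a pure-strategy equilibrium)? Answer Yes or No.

Row minima: Flank → -6, Center → -6; maximin = -6.
Column maxima: Hold → -1, Counter → -6; minimax = -6.
maximin = minimax = -6, so a saddle point exists.

Yes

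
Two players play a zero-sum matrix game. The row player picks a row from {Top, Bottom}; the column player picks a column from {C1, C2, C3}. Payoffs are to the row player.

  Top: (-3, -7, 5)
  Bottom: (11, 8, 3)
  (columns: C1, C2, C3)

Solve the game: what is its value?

61/17

Row minima: Top → -7, Bottom → 3; maximin = 3.
Column maxima: C1 → 11, C2 → 8, C3 → 5; minimax = 5.
3 ≠ 5, so there is no saddle point; optimal play is mixed.
C1 is strictly dominated by C2 (it gives the row player strictly more in every row), so the column player never plays it.
On the remaining 2×2 (Top, Bottom vs C2, C3):
Let the row player play Top with probability p. Expected payoff against C2: (-7)p + 8(1−p) = −15p + 8; against C3: 5p + 3(1−p) = 2p + 3.
Setting these equal: −15p + 8 = 2p + 3 ⇒ −17p = -5 ⇒ p = 5/17, and the value is (-15)·(5/17) + 8 = 61/17.
For the column player: with q = P(C2), equating Top's and Bottom's payoffs gives −12q + 5 = 5q + 3 ⇒ q = 2/17.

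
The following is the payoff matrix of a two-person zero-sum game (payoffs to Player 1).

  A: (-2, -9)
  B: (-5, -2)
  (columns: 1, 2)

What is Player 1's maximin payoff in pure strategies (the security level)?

-5

Row minima: A → -9, B → -5.
The best of these is -5.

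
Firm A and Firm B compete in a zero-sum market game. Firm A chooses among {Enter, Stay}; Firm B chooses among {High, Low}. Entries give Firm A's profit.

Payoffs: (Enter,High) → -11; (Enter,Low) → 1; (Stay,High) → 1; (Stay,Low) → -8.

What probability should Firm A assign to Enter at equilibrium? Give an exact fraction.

3/7

Row minima: Enter → -11, Stay → -8; maximin = -8.
Column maxima: High → 1, Low → 1; minimax = 1.
-8 ≠ 1, so there is no saddle point; optimal play is mixed.
Let Firm A play Enter with probability p. Expected payoff against High: (-11)p + 1(1−p) = −12p + 1; against Low: 1p + (-8)(1−p) = 9p − 8.
Setting these equal: −12p + 1 = 9p − 8 ⇒ −21p = -9 ⇒ p = 3/7, and the value is (-12)·(3/7) + 1 = -29/7.
For Firm B: with q = P(High), equating Enter's and Stay's payoffs gives −12q + 1 = 9q − 8 ⇒ q = 3/7.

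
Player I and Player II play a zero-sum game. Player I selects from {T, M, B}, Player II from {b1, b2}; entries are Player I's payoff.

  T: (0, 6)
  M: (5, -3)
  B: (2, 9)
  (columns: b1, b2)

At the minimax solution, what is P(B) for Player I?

8/15

Row minima: T → 0, M → -3, B → 2; maximin = 2.
Column maxima: b1 → 5, b2 → 9; minimax = 5.
2 ≠ 5, so there is no saddle point; optimal play is mixed.
T is strictly dominated by B, so Player I never plays it.
On the remaining 2×2 (M, B vs b1, b2):
Let Player I play M with probability p. Expected payoff against b1: 5p + 2(1−p) = 3p + 2; against b2: (-3)p + 9(1−p) = −12p + 9.
Setting these equal: 3p + 2 = −12p + 9 ⇒ 15p = 7 ⇒ p = 7/15, and the value is (3)·(7/15) + 2 = 17/5.
For Player II: with q = P(b1), equating M's and B's payoffs gives 8q − 3 = −7q + 9 ⇒ q = 4/5.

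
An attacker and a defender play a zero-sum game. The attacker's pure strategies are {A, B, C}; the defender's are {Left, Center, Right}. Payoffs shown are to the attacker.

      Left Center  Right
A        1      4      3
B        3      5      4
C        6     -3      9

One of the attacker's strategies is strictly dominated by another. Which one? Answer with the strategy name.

B gives a strictly higher payoff than A against every column: 3 > 1, 5 > 4, 4 > 3.
So A is strictly dominated and the attacker never plays it.

A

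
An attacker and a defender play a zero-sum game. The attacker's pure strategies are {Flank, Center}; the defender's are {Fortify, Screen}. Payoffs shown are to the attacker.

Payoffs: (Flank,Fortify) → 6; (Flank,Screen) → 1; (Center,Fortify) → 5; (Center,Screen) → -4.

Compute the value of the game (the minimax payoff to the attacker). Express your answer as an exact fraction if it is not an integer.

Row minima: Flank → 1, Center → -4; maximin = 1.
Column maxima: Fortify → 6, Screen → 1; minimax = 1.
Since maximin = minimax = 1, there is a saddle point and the value is 1.

1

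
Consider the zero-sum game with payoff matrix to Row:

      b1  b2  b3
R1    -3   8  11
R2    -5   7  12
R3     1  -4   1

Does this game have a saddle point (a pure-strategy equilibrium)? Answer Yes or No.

No

Row minima: R1 → -3, R2 → -5, R3 → -4; maximin = -3.
Column maxima: b1 → 1, b2 → 8, b3 → 12; minimax = 1.
-3 ≠ 1, so no pure-strategy equilibrium exists.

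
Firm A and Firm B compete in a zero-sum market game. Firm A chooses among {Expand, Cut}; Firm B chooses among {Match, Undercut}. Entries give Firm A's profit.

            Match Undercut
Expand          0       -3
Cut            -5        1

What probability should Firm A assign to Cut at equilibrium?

1/3

Row minima: Expand → -3, Cut → -5; maximin = -3.
Column maxima: Match → 0, Undercut → 1; minimax = 0.
-3 ≠ 0, so there is no saddle point; optimal play is mixed.
Let Firm A play Expand with probability p. Expected payoff against Match: 0p + (-5)(1−p) = 5p − 5; against Undercut: (-3)p + 1(1−p) = −4p + 1.
Setting these equal: 5p − 5 = −4p + 1 ⇒ 9p = 6 ⇒ p = 2/3, and the value is (5)·(2/3) − 5 = -5/3.
For Firm B: with q = P(Match), equating Expand's and Cut's payoffs gives 3q − 3 = −6q + 1 ⇒ q = 4/9.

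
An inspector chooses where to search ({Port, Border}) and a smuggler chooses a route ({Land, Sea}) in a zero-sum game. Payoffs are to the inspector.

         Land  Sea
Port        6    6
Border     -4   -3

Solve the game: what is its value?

6

Row minima: Port → 6, Border → -4; maximin = 6.
Column maxima: Land → 6, Sea → 6; minimax = 6.
Since maximin = minimax = 6, there is a saddle point and the value is 6.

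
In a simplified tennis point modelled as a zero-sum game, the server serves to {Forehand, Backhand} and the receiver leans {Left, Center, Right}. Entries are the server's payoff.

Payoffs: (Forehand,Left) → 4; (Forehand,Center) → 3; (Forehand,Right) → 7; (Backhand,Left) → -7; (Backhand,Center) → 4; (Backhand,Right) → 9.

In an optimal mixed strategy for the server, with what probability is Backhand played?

Row minima: Forehand → 3, Backhand → -7; maximin = 3.
Column maxima: Left → 4, Center → 4, Right → 9; minimax = 4.
3 ≠ 4, so there is no saddle point; optimal play is mixed.
Right is strictly dominated by Left (it gives the server strictly more in every row), so the receiver never plays it.
On the remaining 2×2 (Forehand, Backhand vs Left, Center):
Let the server play Forehand with probability p. Expected payoff against Left: 4p + (-7)(1−p) = 11p − 7; against Center: 3p + 4(1−p) = −p + 4.
Setting these equal: 11p − 7 = −p + 4 ⇒ 12p = 11 ⇒ p = 11/12, and the value is (11)·(11/12) − 7 = 37/12.
For the receiver: with q = P(Left), equating Forehand's and Backhand's payoffs gives q + 3 = −11q + 4 ⇒ q = 1/12.

1/12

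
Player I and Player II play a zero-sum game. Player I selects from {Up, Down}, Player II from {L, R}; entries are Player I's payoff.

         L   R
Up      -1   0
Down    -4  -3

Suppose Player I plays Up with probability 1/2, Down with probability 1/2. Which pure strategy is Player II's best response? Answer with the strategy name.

L

If Player II plays L, Player I's expected payoff is (1/2)·(-1) + (1/2)·(-4) = -5/2.
If Player II plays R, Player I's expected payoff is (1/2)·0 + (1/2)·(-3) = -3/2.
Player II minimizes Player I's payoff; the smallest is -5/2, so the best response is L.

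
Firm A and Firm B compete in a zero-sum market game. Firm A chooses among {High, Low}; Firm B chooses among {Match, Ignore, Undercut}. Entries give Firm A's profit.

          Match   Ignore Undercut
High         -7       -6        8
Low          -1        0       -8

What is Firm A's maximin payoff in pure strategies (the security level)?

Row minima: High → -7, Low → -8.
The best of these is -7.

-7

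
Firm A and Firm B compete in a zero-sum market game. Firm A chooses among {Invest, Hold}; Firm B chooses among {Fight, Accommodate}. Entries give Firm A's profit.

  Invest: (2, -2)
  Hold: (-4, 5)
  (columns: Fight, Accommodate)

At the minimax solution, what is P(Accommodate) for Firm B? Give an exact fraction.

6/13

Row minima: Invest → -2, Hold → -4; maximin = -2.
Column maxima: Fight → 2, Accommodate → 5; minimax = 2.
-2 ≠ 2, so there is no saddle point; optimal play is mixed.
Let Firm A play Invest with probability p. Expected payoff against Fight: 2p + (-4)(1−p) = 6p − 4; against Accommodate: (-2)p + 5(1−p) = −7p + 5.
Setting these equal: 6p − 4 = −7p + 5 ⇒ 13p = 9 ⇒ p = 9/13, and the value is (6)·(9/13) − 4 = 2/13.
For Firm B: with q = P(Fight), equating Invest's and Hold's payoffs gives 4q − 2 = −9q + 5 ⇒ q = 7/13.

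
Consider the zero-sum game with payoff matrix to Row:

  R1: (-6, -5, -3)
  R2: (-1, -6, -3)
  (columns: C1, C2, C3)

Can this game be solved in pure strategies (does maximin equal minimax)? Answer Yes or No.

No

Row minima: R1 → -6, R2 → -6; maximin = -6.
Column maxima: C1 → -1, C2 → -5, C3 → -3; minimax = -5.
-6 ≠ -5, so no pure-strategy equilibrium exists.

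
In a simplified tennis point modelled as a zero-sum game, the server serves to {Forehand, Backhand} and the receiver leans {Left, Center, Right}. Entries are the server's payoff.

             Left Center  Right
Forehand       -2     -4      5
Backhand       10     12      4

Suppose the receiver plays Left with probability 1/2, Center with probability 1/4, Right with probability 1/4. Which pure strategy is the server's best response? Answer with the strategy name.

Backhand

Expected payoff of Forehand: (1/2)·(-2) + (1/4)·(-4) + (1/4)·5 = -3/4.
Expected payoff of Backhand: (1/2)·10 + (1/4)·12 + (1/4)·4 = 9.
The largest is 9, so the server's best response is Backhand.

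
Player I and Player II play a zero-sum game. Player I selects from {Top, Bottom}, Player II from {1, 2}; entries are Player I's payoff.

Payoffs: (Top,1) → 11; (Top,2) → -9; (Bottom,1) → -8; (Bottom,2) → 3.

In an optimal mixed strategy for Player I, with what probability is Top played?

Row minima: Top → -9, Bottom → -8; maximin = -8.
Column maxima: 1 → 11, 2 → 3; minimax = 3.
-8 ≠ 3, so there is no saddle point; optimal play is mixed.
Let Player I play Top with probability p. Expected payoff against 1: 11p + (-8)(1−p) = 19p − 8; against 2: (-9)p + 3(1−p) = −12p + 3.
Setting these equal: 19p − 8 = −12p + 3 ⇒ 31p = 11 ⇒ p = 11/31, and the value is (19)·(11/31) − 8 = -39/31.
For Player II: with q = P(1), equating Top's and Bottom's payoffs gives 20q − 9 = −11q + 3 ⇒ q = 12/31.

11/31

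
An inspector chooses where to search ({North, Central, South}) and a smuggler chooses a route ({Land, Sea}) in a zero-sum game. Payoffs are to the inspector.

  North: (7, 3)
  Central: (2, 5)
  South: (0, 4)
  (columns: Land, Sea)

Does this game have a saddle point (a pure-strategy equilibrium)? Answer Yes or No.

No

Row minima: North → 3, Central → 2, South → 0; maximin = 3.
Column maxima: Land → 7, Sea → 5; minimax = 5.
3 ≠ 5, so no pure-strategy equilibrium exists.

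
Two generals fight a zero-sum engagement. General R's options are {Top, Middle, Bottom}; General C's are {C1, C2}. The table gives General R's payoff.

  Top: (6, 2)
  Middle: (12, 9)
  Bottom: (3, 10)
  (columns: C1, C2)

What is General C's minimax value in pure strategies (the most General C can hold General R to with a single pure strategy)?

Column maxima: C1 → 12, C2 → 10.
The smallest of these is 10.

10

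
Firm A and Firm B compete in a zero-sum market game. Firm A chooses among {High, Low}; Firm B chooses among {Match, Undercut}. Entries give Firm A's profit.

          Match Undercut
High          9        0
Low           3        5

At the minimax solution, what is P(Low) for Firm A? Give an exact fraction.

9/11

Row minima: High → 0, Low → 3; maximin = 3.
Column maxima: Match → 9, Undercut → 5; minimax = 5.
3 ≠ 5, so there is no saddle point; optimal play is mixed.
Let Firm A play High with probability p. Expected payoff against Match: 9p + 3(1−p) = 6p + 3; against Undercut: 0p + 5(1−p) = −5p + 5.
Setting these equal: 6p + 3 = −5p + 5 ⇒ 11p = 2 ⇒ p = 2/11, and the value is (6)·(2/11) + 3 = 45/11.
For Firm B: with q = P(Match), equating High's and Low's payoffs gives 9q = −2q + 5 ⇒ q = 5/11.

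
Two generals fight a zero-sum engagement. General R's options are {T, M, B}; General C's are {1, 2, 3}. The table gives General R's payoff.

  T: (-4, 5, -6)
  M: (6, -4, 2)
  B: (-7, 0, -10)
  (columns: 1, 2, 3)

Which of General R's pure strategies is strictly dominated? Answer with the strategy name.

B

T gives a strictly higher payoff than B against every column: -4 > -7, 5 > 0, -6 > -10.
So B is strictly dominated and General R never plays it.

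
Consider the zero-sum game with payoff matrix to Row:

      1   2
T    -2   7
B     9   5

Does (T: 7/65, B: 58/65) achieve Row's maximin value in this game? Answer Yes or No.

Against 1 this mix gives (7/65)·(-2) + (58/65)·9 = 508/65.
Against 2 this mix gives (7/65)·7 + (58/65)·5 = 339/65.
Column will play 2, holding Row to 339/65. Shifting weight toward the row that does better against 2 would raise this floor (the equalizing mix achieves 73/13 against both 2 and 1), so the proposed strategy is not optimal.

No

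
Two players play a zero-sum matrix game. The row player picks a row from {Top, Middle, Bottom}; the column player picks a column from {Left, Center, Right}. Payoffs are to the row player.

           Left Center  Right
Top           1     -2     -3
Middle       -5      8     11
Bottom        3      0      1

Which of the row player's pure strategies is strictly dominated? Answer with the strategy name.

Bottom gives a strictly higher payoff than Top against every column: 3 > 1, 0 > -2, 1 > -3.
So Top is strictly dominated and the row player never plays it.

Top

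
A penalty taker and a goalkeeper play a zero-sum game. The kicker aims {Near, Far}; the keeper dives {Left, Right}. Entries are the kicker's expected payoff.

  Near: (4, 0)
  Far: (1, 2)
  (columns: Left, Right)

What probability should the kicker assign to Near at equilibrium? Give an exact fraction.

1/5

Row minima: Near → 0, Far → 1; maximin = 1.
Column maxima: Left → 4, Right → 2; minimax = 2.
1 ≠ 2, so there is no saddle point; optimal play is mixed.
Let the kicker play Near with probability p. Expected payoff against Left: 4p + 1(1−p) = 3p + 1; against Right: 0p + 2(1−p) = −2p + 2.
Setting these equal: 3p + 1 = −2p + 2 ⇒ 5p = 1 ⇒ p = 1/5, and the value is (3)·(1/5) + 1 = 8/5.
For the keeper: with q = P(Left), equating Near's and Far's payoffs gives 4q = −q + 2 ⇒ q = 2/5.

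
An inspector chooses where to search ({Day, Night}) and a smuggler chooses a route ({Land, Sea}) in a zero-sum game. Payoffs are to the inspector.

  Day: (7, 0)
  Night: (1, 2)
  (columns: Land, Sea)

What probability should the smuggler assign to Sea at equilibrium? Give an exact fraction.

Row minima: Day → 0, Night → 1; maximin = 1.
Column maxima: Land → 7, Sea → 2; minimax = 2.
1 ≠ 2, so there is no saddle point; optimal play is mixed.
Let the inspector play Day with probability p. Expected payoff against Land: 7p + 1(1−p) = 6p + 1; against Sea: 0p + 2(1−p) = −2p + 2.
Setting these equal: 6p + 1 = −2p + 2 ⇒ 8p = 1 ⇒ p = 1/8, and the value is (6)·(1/8) + 1 = 7/4.
For the smuggler: with q = P(Land), equating Day's and Night's payoffs gives 7q = −q + 2 ⇒ q = 1/4.

3/4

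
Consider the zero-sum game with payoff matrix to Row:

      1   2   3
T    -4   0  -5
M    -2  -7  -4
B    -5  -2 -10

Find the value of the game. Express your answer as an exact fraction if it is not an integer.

-35/8

Row minima: T → -5, M → -7, B → -10; maximin = -5.
Column maxima: 1 → -2, 2 → 0, 3 → -4; minimax = -4.
-5 ≠ -4, so there is no saddle point; optimal play is mixed.
B is strictly dominated by T, so Row never plays it.
1 is strictly dominated by 3 (it gives Row strictly more in every row), so Column never plays it.
On the remaining 2×2 (T, M vs 2, 3):
Let Row play T with probability p. Expected payoff against 2: 0p + (-7)(1−p) = 7p − 7; against 3: (-5)p + (-4)(1−p) = −p − 4.
Setting these equal: 7p − 7 = −p − 4 ⇒ 8p = 3 ⇒ p = 3/8, and the value is (7)·(3/8) − 7 = -35/8.
For Column: with q = P(2), equating T's and M's payoffs gives 5q − 5 = −3q − 4 ⇒ q = 1/8.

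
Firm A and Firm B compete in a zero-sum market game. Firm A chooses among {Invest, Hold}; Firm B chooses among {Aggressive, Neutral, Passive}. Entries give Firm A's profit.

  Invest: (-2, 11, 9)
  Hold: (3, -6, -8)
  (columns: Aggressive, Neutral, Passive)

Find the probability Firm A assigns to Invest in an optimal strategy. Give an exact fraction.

Row minima: Invest → -2, Hold → -8; maximin = -2.
Column maxima: Aggressive → 3, Neutral → 11, Passive → 9; minimax = 3.
-2 ≠ 3, so there is no saddle point; optimal play is mixed.
Neutral is strictly dominated by Passive (it gives Firm A strictly more in every row), so Firm B never plays it.
On the remaining 2×2 (Invest, Hold vs Aggressive, Passive):
Let Firm A play Invest with probability p. Expected payoff against Aggressive: (-2)p + 3(1−p) = −5p + 3; against Passive: 9p + (-8)(1−p) = 17p − 8.
Setting these equal: −5p + 3 = 17p − 8 ⇒ −22p = -11 ⇒ p = 1/2, and the value is (-5)·(1/2) + 3 = 1/2.
For Firm B: with q = P(Aggressive), equating Invest's and Hold's payoffs gives −11q + 9 = 11q − 8 ⇒ q = 17/22.

1/2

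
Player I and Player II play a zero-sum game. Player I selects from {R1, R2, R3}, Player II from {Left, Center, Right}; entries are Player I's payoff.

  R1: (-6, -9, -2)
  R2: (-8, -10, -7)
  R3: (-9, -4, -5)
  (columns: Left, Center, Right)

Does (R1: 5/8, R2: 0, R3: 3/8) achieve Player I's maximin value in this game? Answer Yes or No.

Against Left this mix gives (5/8)·(-6) + (3/8)·(-9) = -57/8.
Against Center this mix gives (5/8)·(-9) + (3/8)·(-4) = -57/8.
Against Right this mix gives (5/8)·(-2) + (3/8)·(-5) = -25/8.
All of Player II's active replies (Left, Center) yield -57/8, and no column does worse for Player I. The mix makes Player II indifferent and guarantees -57/8, so it is optimal.

Yes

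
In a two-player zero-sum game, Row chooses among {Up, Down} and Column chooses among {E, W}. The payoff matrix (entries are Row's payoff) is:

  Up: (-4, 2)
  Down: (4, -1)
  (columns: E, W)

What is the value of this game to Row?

Row minima: Up → -4, Down → -1; maximin = -1.
Column maxima: E → 4, W → 2; minimax = 2.
-1 ≠ 2, so there is no saddle point; optimal play is mixed.
Let Row play Up with probability p. Expected payoff against E: (-4)p + 4(1−p) = −8p + 4; against W: 2p + (-1)(1−p) = 3p − 1.
Setting these equal: −8p + 4 = 3p − 1 ⇒ −11p = -5 ⇒ p = 5/11, and the value is (-8)·(5/11) + 4 = 4/11.
For Column: with q = P(E), equating Up's and Down's payoffs gives −6q + 2 = 5q − 1 ⇒ q = 3/11.

4/11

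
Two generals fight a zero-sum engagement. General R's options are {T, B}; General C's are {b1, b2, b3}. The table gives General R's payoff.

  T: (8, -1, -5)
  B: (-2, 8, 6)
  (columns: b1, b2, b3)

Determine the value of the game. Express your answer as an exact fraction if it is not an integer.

38/21

Row minima: T → -5, B → -2; maximin = -2.
Column maxima: b1 → 8, b2 → 8, b3 → 6; minimax = 6.
-2 ≠ 6, so there is no saddle point; optimal play is mixed.
b2 is strictly dominated by b3 (it gives General R strictly more in every row), so General C never plays it.
On the remaining 2×2 (T, B vs b1, b3):
Let General R play T with probability p. Expected payoff against b1: 8p + (-2)(1−p) = 10p − 2; against b3: (-5)p + 6(1−p) = −11p + 6.
Setting these equal: 10p − 2 = −11p + 6 ⇒ 21p = 8 ⇒ p = 8/21, and the value is (10)·(8/21) − 2 = 38/21.
For General C: with q = P(b1), equating T's and B's payoffs gives 13q − 5 = −8q + 6 ⇒ q = 11/21.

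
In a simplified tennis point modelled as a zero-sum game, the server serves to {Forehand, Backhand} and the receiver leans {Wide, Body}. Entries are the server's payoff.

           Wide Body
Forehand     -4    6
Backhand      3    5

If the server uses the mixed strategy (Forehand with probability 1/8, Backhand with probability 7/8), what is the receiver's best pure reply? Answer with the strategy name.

Wide

If the receiver plays Wide, the server's expected payoff is (1/8)·(-4) + (7/8)·3 = 17/8.
If the receiver plays Body, the server's expected payoff is (1/8)·6 + (7/8)·5 = 41/8.
The receiver minimizes the server's payoff; the smallest is 17/8, so the best response is Wide.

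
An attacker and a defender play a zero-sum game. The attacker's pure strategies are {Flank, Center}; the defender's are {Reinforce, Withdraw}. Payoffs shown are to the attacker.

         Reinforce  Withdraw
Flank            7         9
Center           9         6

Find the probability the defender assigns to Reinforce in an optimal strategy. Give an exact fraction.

Row minima: Flank → 7, Center → 6; maximin = 7.
Column maxima: Reinforce → 9, Withdraw → 9; minimax = 9.
7 ≠ 9, so there is no saddle point; optimal play is mixed.
Let the attacker play Flank with probability p. Expected payoff against Reinforce: 7p + 9(1−p) = −2p + 9; against Withdraw: 9p + 6(1−p) = 3p + 6.
Setting these equal: −2p + 9 = 3p + 6 ⇒ −5p = -3 ⇒ p = 3/5, and the value is (-2)·(3/5) + 9 = 39/5.
For the defender: with q = P(Reinforce), equating Flank's and Center's payoffs gives −2q + 9 = 3q + 6 ⇒ q = 3/5.

3/5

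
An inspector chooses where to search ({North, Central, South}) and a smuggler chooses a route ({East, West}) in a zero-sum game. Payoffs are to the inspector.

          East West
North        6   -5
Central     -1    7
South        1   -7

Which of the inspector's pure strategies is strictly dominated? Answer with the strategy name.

South

North gives a strictly higher payoff than South against every column: 6 > 1, -5 > -7.
So South is strictly dominated and the inspector never plays it.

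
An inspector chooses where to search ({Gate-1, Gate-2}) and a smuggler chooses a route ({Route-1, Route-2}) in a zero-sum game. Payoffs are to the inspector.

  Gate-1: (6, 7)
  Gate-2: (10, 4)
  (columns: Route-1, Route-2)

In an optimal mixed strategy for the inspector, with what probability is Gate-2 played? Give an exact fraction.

Row minima: Gate-1 → 6, Gate-2 → 4; maximin = 6.
Column maxima: Route-1 → 10, Route-2 → 7; minimax = 7.
6 ≠ 7, so there is no saddle point; optimal play is mixed.
Let the inspector play Gate-1 with probability p. Expected payoff against Route-1: 6p + 10(1−p) = −4p + 10; against Route-2: 7p + 4(1−p) = 3p + 4.
Setting these equal: −4p + 10 = 3p + 4 ⇒ −7p = -6 ⇒ p = 6/7, and the value is (-4)·(6/7) + 10 = 46/7.
For the smuggler: with q = P(Route-1), equating Gate-1's and Gate-2's payoffs gives −q + 7 = 6q + 4 ⇒ q = 3/7.

1/7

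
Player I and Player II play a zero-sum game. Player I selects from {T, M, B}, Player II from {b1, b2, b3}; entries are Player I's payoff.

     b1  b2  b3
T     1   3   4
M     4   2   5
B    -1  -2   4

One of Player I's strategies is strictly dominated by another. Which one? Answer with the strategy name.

B

M gives a strictly higher payoff than B against every column: 4 > -1, 2 > -2, 5 > 4.
So B is strictly dominated and Player I never plays it.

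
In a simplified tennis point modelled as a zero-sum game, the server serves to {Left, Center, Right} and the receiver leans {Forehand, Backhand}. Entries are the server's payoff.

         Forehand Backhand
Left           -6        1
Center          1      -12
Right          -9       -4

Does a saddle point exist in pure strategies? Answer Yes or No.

No

Row minima: Left → -6, Center → -12, Right → -9; maximin = -6.
Column maxima: Forehand → 1, Backhand → 1; minimax = 1.
-6 ≠ 1, so no pure-strategy equilibrium exists.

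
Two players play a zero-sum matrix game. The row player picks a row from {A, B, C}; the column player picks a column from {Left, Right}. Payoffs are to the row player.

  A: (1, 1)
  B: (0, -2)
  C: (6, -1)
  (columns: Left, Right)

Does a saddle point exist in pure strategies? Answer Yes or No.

Yes

Row minima: A → 1, B → -2, C → -1; maximin = 1.
Column maxima: Left → 6, Right → 1; minimax = 1.
maximin = minimax = 1, so a saddle point exists.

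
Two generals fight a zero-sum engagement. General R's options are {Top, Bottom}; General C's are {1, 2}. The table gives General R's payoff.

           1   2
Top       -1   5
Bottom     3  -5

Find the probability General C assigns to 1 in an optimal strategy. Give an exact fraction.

Row minima: Top → -1, Bottom → -5; maximin = -1.
Column maxima: 1 → 3, 2 → 5; minimax = 3.
-1 ≠ 3, so there is no saddle point; optimal play is mixed.
Let General R play Top with probability p. Expected payoff against 1: (-1)p + 3(1−p) = −4p + 3; against 2: 5p + (-5)(1−p) = 10p − 5.
Setting these equal: −4p + 3 = 10p − 5 ⇒ −14p = -8 ⇒ p = 4/7, and the value is (-4)·(4/7) + 3 = 5/7.
For General C: with q = P(1), equating Top's and Bottom's payoffs gives −6q + 5 = 8q − 5 ⇒ q = 5/7.

5/7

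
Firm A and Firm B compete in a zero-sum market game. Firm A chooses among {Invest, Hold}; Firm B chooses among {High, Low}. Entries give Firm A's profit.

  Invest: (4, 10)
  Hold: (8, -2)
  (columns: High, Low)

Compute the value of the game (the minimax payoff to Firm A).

Row minima: Invest → 4, Hold → -2; maximin = 4.
Column maxima: High → 8, Low → 10; minimax = 8.
4 ≠ 8, so there is no saddle point; optimal play is mixed.
Let Firm A play Invest with probability p. Expected payoff against High: 4p + 8(1−p) = −4p + 8; against Low: 10p + (-2)(1−p) = 12p − 2.
Setting these equal: −4p + 8 = 12p − 2 ⇒ −16p = -10 ⇒ p = 5/8, and the value is (-4)·(5/8) + 8 = 11/2.
For Firm B: with q = P(High), equating Invest's and Hold's payoffs gives −6q + 10 = 10q − 2 ⇒ q = 3/4.

11/2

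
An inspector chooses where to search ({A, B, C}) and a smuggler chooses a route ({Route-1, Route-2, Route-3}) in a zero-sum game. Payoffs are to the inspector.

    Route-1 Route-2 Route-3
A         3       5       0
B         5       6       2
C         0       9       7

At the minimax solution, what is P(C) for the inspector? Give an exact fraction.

3/10

Row minima: A → 0, B → 2, C → 0; maximin = 2.
Column maxima: Route-1 → 5, Route-2 → 9, Route-3 → 7; minimax = 5.
2 ≠ 5, so there is no saddle point; optimal play is mixed.
A is strictly dominated by B, so the inspector never plays it.
Route-2 is strictly dominated by Route-1 (it gives the inspector strictly more in every row), so the smuggler never plays it.
On the remaining 2×2 (B, C vs Route-1, Route-3):
Let the inspector play B with probability p. Expected payoff against Route-1: 5p + 0(1−p) = 5p; against Route-3: 2p + 7(1−p) = −5p + 7.
Setting these equal: 5p = −5p + 7 ⇒ 10p = 7 ⇒ p = 7/10, and the value is (5)·(7/10) = 7/2.
For the smuggler: with q = P(Route-1), equating B's and C's payoffs gives 3q + 2 = −7q + 7 ⇒ q = 1/2.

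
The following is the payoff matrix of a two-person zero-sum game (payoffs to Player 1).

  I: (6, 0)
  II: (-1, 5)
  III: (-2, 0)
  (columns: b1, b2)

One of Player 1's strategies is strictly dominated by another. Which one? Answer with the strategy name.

III

II gives a strictly higher payoff than III against every column: -1 > -2, 5 > 0.
So III is strictly dominated and Player 1 never plays it.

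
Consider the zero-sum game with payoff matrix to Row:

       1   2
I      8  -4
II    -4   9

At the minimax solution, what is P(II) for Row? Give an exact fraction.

12/25

Row minima: I → -4, II → -4; maximin = -4.
Column maxima: 1 → 8, 2 → 9; minimax = 8.
-4 ≠ 8, so there is no saddle point; optimal play is mixed.
Let Row play I with probability p. Expected payoff against 1: 8p + (-4)(1−p) = 12p − 4; against 2: (-4)p + 9(1−p) = −13p + 9.
Setting these equal: 12p − 4 = −13p + 9 ⇒ 25p = 13 ⇒ p = 13/25, and the value is (12)·(13/25) − 4 = 56/25.
For Column: with q = P(1), equating I's and II's payoffs gives 12q − 4 = −13q + 9 ⇒ q = 13/25.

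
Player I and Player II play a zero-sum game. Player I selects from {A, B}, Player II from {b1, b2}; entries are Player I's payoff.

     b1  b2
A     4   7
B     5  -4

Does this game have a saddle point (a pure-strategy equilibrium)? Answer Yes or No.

Row minima: A → 4, B → -4; maximin = 4.
Column maxima: b1 → 5, b2 → 7; minimax = 5.
4 ≠ 5, so no pure-strategy equilibrium exists.

No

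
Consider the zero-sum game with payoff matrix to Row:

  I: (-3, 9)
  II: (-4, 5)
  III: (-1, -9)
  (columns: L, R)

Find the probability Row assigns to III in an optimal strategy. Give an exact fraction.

Row minima: I → -3, II → -4, III → -9; maximin = -3.
Column maxima: L → -1, R → 9; minimax = -1.
-3 ≠ -1, so there is no saddle point; optimal play is mixed.
II is strictly dominated by I, so Row never plays it.
On the remaining 2×2 (I, III vs L, R):
Let Row play I with probability p. Expected payoff against L: (-3)p + (-1)(1−p) = −2p − 1; against R: 9p + (-9)(1−p) = 18p − 9.
Setting these equal: −2p − 1 = 18p − 9 ⇒ −20p = -8 ⇒ p = 2/5, and the value is (-2)·(2/5) − 1 = -9/5.
For Column: with q = P(L), equating I's and III's payoffs gives −12q + 9 = 8q − 9 ⇒ q = 9/10.

3/5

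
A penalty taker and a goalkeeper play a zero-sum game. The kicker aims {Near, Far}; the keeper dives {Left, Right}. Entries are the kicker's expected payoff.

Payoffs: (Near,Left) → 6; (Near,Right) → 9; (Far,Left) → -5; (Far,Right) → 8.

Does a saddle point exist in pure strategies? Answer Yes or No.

Row minima: Near → 6, Far → -5; maximin = 6.
Column maxima: Left → 6, Right → 9; minimax = 6.
maximin = minimax = 6, so a saddle point exists.

Yes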